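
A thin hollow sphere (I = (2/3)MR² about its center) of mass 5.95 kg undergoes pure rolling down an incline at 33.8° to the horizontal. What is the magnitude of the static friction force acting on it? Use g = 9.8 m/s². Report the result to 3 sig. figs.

f ≈ 13.0 N

With I = (2/3)MR², the ratio k = I/(MR²) is 2/3.
Newton's second law down the slope: Mg sinθ − f = Ma. The torque equation fR = Iα (with α = a/R) gives f = kMa.
Combining, a = g sinθ/(1+k) and f = kMa = kMg sinθ/(1+k).
f = (2/3) × 5.95 × 9.8 × sin33.8° / 1.667 ≈ 13.0 N.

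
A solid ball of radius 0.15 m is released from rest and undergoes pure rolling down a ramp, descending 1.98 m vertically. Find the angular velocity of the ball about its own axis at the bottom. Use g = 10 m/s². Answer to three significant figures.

ω ≈ 35.5 rad/s

For this body I = (2/5)MR², i.e. k = I/(MR²) = 0.4.
Rolling without slipping gives ω = v/R, so the total kinetic energy is ½Mv² + ½Iω² = ½(1+k)Mv² = (7/10)Mv².
Energy conservation Mgh = ½(1+k)Mv² gives v = √(2gh/(1+k)) = √(2 × 10 × 1.98 / 1.4) = 5.318 m/s.
Then ω = v/R = 5.318 / 0.15 ≈ 35.5 rad/s.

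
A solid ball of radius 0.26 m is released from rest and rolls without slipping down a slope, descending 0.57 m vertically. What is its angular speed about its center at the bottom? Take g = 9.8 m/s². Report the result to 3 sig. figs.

ω ≈ 10.9 rad/s

The moment of inertia is (2/5)MR², giving k ≡ I/(MR²) = 0.4.
Rolling without slipping gives ω = v/R, so the total kinetic energy is ½Mv² + ½Iω² = ½(1+k)Mv² = (7/10)Mv².
Energy conservation Mgh = ½(1+k)Mv² gives v = √(2gh/(1+k)) = √(2 × 9.8 × 0.57 / 1.4) = 2.825 m/s.
Then ω = v/R = 2.825 / 0.26 ≈ 10.9 rad/s.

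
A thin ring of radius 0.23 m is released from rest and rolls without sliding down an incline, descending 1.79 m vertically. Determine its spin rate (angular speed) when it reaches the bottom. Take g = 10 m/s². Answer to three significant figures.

For this body I = MR², i.e. k = I/(MR²) = 1.
Pure rolling means v = ωR; then KE = ½Mv² + ½I(v/R)² = ½(1+k)Mv² = Mv².
Energy conservation Mgh = ½(1+k)Mv² gives v = √(2gh/(1+k)) = √(2 × 10 × 1.79 / 2) = 4.231 m/s.
Then ω = v/R = 4.231 / 0.23 ≈ 18.4 rad/s.

ω ≈ 18.4 rad/s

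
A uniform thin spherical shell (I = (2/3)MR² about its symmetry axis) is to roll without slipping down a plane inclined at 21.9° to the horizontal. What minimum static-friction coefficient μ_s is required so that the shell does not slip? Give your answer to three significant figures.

With I = (2/3)MR², the ratio k = I/(MR²) is 2/3.
Along the incline Mg sinθ − f = Ma, and torque about the center fR = Iα = kMR²(a/R) gives f = kMa.
These give a = g sinθ/(1+k) and the required friction f = kMg sinθ/(1+k).
With N = Mg cosθ, the no-slip condition f ≤ μN gives μ_min = f/N = k tanθ/(1+k).
μ_min = (2/3) × tan21.9° / 1.667 ≈ 0.161.

μ_min ≈ 0.161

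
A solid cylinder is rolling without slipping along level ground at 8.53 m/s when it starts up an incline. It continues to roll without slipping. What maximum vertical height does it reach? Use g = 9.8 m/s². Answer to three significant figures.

For this body I = (1/2)MR², i.e. k = I/(MR²) = 0.5.
Since it rolls without slipping, ω = v/R and KE = ½Mv² + ½Iω² = ½(1+k)Mv² = (3/4)Mv².
At the top the kinetic energy is zero, so (3/4)Mv₀² = Mgh.
Thus h = (1+k)v₀²/(2g) = 1.5 × 8.53² / (2 × 9.8) ≈ 5.57 m.

h ≈ 5.57 m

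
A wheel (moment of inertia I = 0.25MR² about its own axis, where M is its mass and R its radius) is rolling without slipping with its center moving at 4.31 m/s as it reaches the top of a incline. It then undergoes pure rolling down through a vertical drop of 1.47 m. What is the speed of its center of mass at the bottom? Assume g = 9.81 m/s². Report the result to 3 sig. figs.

v ≈ 6.45 m/s

For this body I = 0.25MR², i.e. k = I/(MR²) = 0.25.
Rolling without slipping gives ω = v/R, so the total kinetic energy is ½Mv² + ½Iω² = ½(1+k)Mv² = (5/8)Mv².
Conserving energy between top and bottom: (5/8)Mv² = (5/8)Mv₀² + Mgh, hence v² = v₀² + 2gh/(1+k).
v = √(4.31² + 2×9.81×1.47/1.25) = √41.65 ≈ 6.45 m/s.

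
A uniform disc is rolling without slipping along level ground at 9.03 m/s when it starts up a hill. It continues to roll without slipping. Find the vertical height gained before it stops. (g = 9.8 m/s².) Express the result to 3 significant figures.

With I = (1/2)MR², the ratio k = I/(MR²) is 0.5.
Since it rolls without slipping, ω = v/R and KE = ½Mv² + ½Iω² = ½(1+k)Mv² = (3/4)Mv².
All of this converts to potential energy at the highest point: (3/4)Mv₀² = Mgh.
Thus h = (1+k)v₀²/(2g) = 1.5 × 9.03² / (2 × 9.8) ≈ 6.24 m.

h ≈ 6.24 m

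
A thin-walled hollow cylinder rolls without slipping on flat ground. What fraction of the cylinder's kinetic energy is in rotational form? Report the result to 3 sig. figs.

With I = MR², the ratio k = I/(MR²) is 1.
Since ω = v/R, the translational part is ½Mv² and the rotational part is ½I(v/R)² = ½kMv²; the total is ½(1+k)Mv².
The rotational fraction is therefore k/(1+k) = 1/2 ≈ 0.500.

fraction ≈ 0.500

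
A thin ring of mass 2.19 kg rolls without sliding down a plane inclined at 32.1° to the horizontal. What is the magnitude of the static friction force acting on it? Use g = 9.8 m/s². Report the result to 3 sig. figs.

The moment of inertia is MR², giving k ≡ I/(MR²) = 1.
Newton's second law down the slope: Mg sinθ − f = Ma. The torque equation fR = Iα (with α = a/R) gives f = kMa.
Combining, a = g sinθ/(1+k) and f = kMa = kMg sinθ/(1+k).
f = 1 × 2.19 × 9.8 × sin32.1° / 2 ≈ 5.70 N.

f ≈ 5.70 N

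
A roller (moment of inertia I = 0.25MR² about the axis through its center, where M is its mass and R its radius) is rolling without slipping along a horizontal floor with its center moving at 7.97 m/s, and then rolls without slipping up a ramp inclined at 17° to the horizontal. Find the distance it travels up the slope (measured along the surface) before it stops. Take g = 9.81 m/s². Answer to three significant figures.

Here I = 0.25MR², so the shape factor k = I/(MR²) = 0.25.
Since it rolls without slipping, ω = v/R and KE = ½Mv² + ½Iω² = ½(1+k)Mv² = (5/8)Mv².
Setting this equal to Mgh gives the vertical rise h = (1+k)v₀²/(2g) = 1.25×7.97²/(2×9.81) = 4.047 m.
The distance along the slope is d = h/sinθ = 4.047/sin17° ≈ 13.8 m.

d ≈ 13.8 m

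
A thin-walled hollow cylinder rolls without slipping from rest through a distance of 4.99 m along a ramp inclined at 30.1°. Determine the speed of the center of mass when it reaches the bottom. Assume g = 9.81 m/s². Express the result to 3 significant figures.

The moment of inertia is MR², giving k ≡ I/(MR²) = 1.
Pure rolling means v = ωR; then KE = ½Mv² + ½I(v/R)² = ½(1+k)Mv² = Mv².
The vertical drop is h = L sinθ = 4.99 × sin30.1° = 2.503 m.
Setting Mgh = Mv² gives v = √(2gh/(1+k)) = √(2·9.81·2.503/2) ≈ 4.95 m/s.

v ≈ 4.95 m/s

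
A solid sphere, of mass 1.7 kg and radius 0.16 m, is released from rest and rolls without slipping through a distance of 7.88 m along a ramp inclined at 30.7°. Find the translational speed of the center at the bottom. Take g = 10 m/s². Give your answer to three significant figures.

With I = (2/5)MR², the ratio k = I/(MR²) is 0.4.
Since it rolls without slipping, ω = v/R and KE = ½Mv² + ½Iω² = ½(1+k)Mv² = (7/10)Mv².
The vertical drop is h = L sinθ = 7.88 × sin30.7° = 4.023 m.
Energy conservation: Mgh = (7/10)Mv², so v = √(2gh/(1+k)) = √(2 × 10 × 4.023 / 1.4) ≈ 7.58 m/s.

v ≈ 7.58 m/s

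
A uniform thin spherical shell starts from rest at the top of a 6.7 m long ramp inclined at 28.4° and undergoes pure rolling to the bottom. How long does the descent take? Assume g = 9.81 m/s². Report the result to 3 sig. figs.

The moment of inertia is (2/3)MR², giving k ≡ I/(MR²) = 2/3.
Translational: Mg sinθ − f = Ma. Rotational about the CM: fR = Iα = kMRa, so f = kMa.
Hence a = g sinθ/(1+k) = 9.81×sin28.4°/1.667 = 2.8 m/s².
With constant a from rest, t = √(2L/a) = √(2·6.7/2.8) ≈ 2.19 s.

t ≈ 2.19 s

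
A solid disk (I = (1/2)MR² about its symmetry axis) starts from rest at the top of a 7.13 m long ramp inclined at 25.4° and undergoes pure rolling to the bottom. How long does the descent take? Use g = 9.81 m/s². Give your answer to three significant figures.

t ≈ 2.25 s

The moment of inertia is (1/2)MR², giving k ≡ I/(MR²) = 0.5.
Along the incline Mg sinθ − f = Ma, and torque about the center fR = Iα = kMR²(a/R) gives f = kMa.
Hence a = g sinθ/(1+k) = 9.81×sin25.4°/1.5 = 2.805 m/s².
With constant a from rest, t = √(2L/a) = √(2·7.13/2.805) ≈ 2.25 s.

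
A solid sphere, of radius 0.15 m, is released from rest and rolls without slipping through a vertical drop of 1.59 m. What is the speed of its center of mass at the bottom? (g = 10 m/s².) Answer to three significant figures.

v ≈ 4.77 m/s

With I = (2/5)MR², the ratio k = I/(MR²) is 0.4.
Since it rolls without slipping, ω = v/R and KE = ½Mv² + ½Iω² = ½(1+k)Mv² = (7/10)Mv².
Setting Mgh = (7/10)Mv² gives v = √(2gh/(1+k)) = √(2·10·1.59/1.4) ≈ 4.77 m/s.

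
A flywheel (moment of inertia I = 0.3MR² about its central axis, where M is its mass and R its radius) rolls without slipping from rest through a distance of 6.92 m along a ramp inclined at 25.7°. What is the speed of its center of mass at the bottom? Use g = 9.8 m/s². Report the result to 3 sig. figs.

With I = 0.3MR², the ratio k = I/(MR²) is 0.3.
Since it rolls without slipping, ω = v/R and KE = ½Mv² + ½Iω² = ½(1+k)Mv² = (13/20)Mv².
The vertical drop is h = L sinθ = 6.92 × sin25.7° = 3.001 m.
Setting Mgh = (13/20)Mv² gives v = √(2gh/(1+k)) = √(2·9.8·3.001/1.3) ≈ 6.73 m/s.

v ≈ 6.73 m/s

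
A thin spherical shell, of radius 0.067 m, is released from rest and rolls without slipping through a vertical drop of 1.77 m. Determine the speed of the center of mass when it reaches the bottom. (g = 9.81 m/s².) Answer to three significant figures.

With I = (2/3)MR², the ratio k = I/(MR²) is 2/3.
Since it rolls without slipping, ω = v/R and KE = ½Mv² + ½Iω² = ½(1+k)Mv² = (5/6)Mv².
Energy conservation: Mgh = (5/6)Mv², so v = √(2gh/(1+k)) = √(2 × 9.81 × 1.77 / 1.667) ≈ 4.56 m/s.

v ≈ 4.56 m/s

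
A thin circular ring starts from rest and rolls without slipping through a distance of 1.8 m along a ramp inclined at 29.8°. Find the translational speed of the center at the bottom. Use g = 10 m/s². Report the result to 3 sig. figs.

With I = MR², the ratio k = I/(MR²) is 1.
Rolling without slipping gives ω = v/R, so the total kinetic energy is ½Mv² + ½Iω² = ½(1+k)Mv² = Mv².
The vertical drop is h = L sinθ = 1.8 × sin29.8° = 0.8946 m.
Setting Mgh = Mv² gives v = √(2gh/(1+k)) = √(2·10·0.8946/2) ≈ 2.99 m/s.

v ≈ 2.99 m/s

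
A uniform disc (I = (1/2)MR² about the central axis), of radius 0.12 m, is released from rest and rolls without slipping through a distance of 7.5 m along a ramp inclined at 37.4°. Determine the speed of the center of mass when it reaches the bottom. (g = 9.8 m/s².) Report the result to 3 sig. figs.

v ≈ 7.72 m/s

For this body I = (1/2)MR², i.e. k = I/(MR²) = 0.5.
Pure rolling means v = ωR; then KE = ½Mv² + ½I(v/R)² = ½(1+k)Mv² = (3/4)Mv².
The vertical drop is h = L sinθ = 7.5 × sin37.4° = 4.555 m.
Energy conservation: Mgh = (3/4)Mv², so v = √(2gh/(1+k)) = √(2 × 9.8 × 4.555 / 1.5) ≈ 7.72 m/s.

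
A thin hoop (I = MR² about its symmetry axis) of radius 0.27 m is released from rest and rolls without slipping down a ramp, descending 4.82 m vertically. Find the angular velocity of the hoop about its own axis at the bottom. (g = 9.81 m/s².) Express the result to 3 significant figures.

ω ≈ 25.5 rad/s

With I = MR², the ratio k = I/(MR²) is 1.
Pure rolling means v = ωR; then KE = ½Mv² + ½I(v/R)² = ½(1+k)Mv² = Mv².
Energy conservation Mgh = ½(1+k)Mv² gives v = √(2gh/(1+k)) = √(2 × 9.81 × 4.82 / 2) = 6.876 m/s.
Then ω = v/R = 6.876 / 0.27 ≈ 25.5 rad/s.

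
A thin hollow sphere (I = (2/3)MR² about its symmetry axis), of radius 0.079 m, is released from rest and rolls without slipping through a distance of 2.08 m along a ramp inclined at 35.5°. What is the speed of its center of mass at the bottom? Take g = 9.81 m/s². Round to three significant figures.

For this body I = (2/3)MR², i.e. k = I/(MR²) = 2/3.
Pure rolling means v = ωR; then KE = ½Mv² + ½I(v/R)² = ½(1+k)Mv² = (5/6)Mv².
The vertical drop is h = L sinθ = 2.08 × sin35.5° = 1.208 m.
Setting Mgh = (5/6)Mv² gives v = √(2gh/(1+k)) = √(2·9.81·1.208/1.667) ≈ 3.77 m/s.

v ≈ 3.77 m/s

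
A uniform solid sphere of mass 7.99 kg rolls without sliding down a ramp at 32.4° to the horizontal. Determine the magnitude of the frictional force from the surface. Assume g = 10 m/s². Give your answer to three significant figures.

f ≈ 12.2 N

Here I = (2/5)MR², so the shape factor k = I/(MR²) = 0.4.
Newton's second law down the slope: Mg sinθ − f = Ma. The torque equation fR = Iα (with α = a/R) gives f = kMa.
Combining, a = g sinθ/(1+k) and f = kMa = kMg sinθ/(1+k).
f = 0.4 × 7.99 × 10 × sin32.4° / 1.4 ≈ 12.2 N.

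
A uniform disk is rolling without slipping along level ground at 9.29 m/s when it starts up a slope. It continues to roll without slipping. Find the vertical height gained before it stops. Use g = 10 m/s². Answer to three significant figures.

Here I = (1/2)MR², so the shape factor k = I/(MR²) = 0.5.
Since it rolls without slipping, ω = v/R and KE = ½Mv² + ½Iω² = ½(1+k)Mv² = (3/4)Mv².
All of this converts to potential energy at the highest point: (3/4)Mv₀² = Mgh.
Thus h = (1+k)v₀²/(2g) = 1.5 × 9.29² / (2 × 10) ≈ 6.47 m.

h ≈ 6.47 m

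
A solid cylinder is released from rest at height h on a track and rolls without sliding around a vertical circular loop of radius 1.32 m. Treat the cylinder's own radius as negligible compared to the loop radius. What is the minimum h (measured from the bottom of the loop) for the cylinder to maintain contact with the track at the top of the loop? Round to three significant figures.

h_min ≈ 3.63 m

For this body I = (1/2)MR², i.e. k = I/(MR²) = 0.5.
At the top of the loop, the minimum-contact condition is Mg = Mv_top²/r, so v_top² = gr.
With ω = v/R, the kinetic energy at speed v is ½(1+k)Mv² = (3/4)Mv².
Energy conservation from release (height h) to the top (height 2r): Mgh = Mg(2r) + (3/4)M·gr.
Thus h_min = 2r + (1+k)r/2 = r(2 + 1.5/2) = 1.32 × 2.75 ≈ 3.63 m.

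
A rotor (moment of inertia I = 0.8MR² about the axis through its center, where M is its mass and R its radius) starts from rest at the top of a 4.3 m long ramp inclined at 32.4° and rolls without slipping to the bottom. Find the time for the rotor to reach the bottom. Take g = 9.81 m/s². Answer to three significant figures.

t ≈ 1.72 s

With I = 0.8MR², the ratio k = I/(MR²) is 0.8.
Translational: Mg sinθ − f = Ma. Rotational about the CM: fR = Iα = kMRa, so f = kMa.
Hence a = g sinθ/(1+k) = 9.81×sin32.4°/1.8 = 2.92 m/s².
With constant a from rest, t = √(2L/a) = √(2·4.3/2.92) ≈ 1.72 s.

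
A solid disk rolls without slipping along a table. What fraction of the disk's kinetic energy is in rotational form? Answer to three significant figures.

Here I = (1/2)MR², so the shape factor k = I/(MR²) = 0.5.
Since ω = v/R, the translational part is ½Mv² and the rotational part is ½I(v/R)² = ½kMv²; the total is ½(1+k)Mv².
The rotational fraction is therefore k/(1+k) = 0.5/1.5 ≈ 0.333.

fraction ≈ 0.333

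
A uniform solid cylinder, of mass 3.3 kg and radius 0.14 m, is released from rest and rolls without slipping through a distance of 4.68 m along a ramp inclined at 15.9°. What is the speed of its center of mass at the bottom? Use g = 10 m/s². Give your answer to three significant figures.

Here I = (1/2)MR², so the shape factor k = I/(MR²) = 0.5.
Since it rolls without slipping, ω = v/R and KE = ½Mv² + ½Iω² = ½(1+k)Mv² = (3/4)Mv².
The vertical drop is h = L sinθ = 4.68 × sin15.9° = 1.282 m.
Energy conservation: Mgh = (3/4)Mv², so v = √(2gh/(1+k)) = √(2 × 10 × 1.282 / 1.5) ≈ 4.13 m/s.

v ≈ 4.13 m/s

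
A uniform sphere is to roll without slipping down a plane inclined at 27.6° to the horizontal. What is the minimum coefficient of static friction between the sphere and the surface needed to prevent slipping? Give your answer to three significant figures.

For this body I = (2/5)MR², i.e. k = I/(MR²) = 0.4.
Along the incline Mg sinθ − f = Ma, and torque about the center fR = Iα = kMR²(a/R) gives f = kMa.
These give a = g sinθ/(1+k) and the required friction f = kMg sinθ/(1+k).
The normal force is N = Mg cosθ, so μ_min = f/N = k tanθ/(1+k).
μ_min = 0.4 × tan27.6° / 1.4 ≈ 0.149.

μ_min ≈ 0.149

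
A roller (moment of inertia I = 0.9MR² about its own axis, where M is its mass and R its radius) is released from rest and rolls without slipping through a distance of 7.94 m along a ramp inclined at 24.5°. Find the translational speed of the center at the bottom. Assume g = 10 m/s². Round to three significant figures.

v ≈ 5.89 m/s

For this body I = 0.9MR², i.e. k = I/(MR²) = 0.9.
The rolling condition ω = v/R makes the rotational term ½I(v/R)² = ½kMv², so KE_total = ½(1+k)Mv² = (19/20)Mv².
The vertical drop is h = L sinθ = 7.94 × sin24.5° = 3.293 m.
Energy conservation: Mgh = (19/20)Mv², so v = √(2gh/(1+k)) = √(2 × 10 × 3.293 / 1.9) ≈ 5.89 m/s.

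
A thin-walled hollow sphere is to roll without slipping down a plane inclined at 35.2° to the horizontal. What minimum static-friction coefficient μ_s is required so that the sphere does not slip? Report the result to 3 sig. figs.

μ_min ≈ 0.282

For this body I = (2/3)MR², i.e. k = I/(MR²) = 2/3.
Translational: Mg sinθ − f = Ma. Rotational about the CM: fR = Iα = kMRa, so f = kMa.
These give a = g sinθ/(1+k) and the required friction f = kMg sinθ/(1+k).
The normal force is N = Mg cosθ, so μ_min = f/N = k tanθ/(1+k).
μ_min = (2/3) × tan35.2° / 1.667 ≈ 0.282.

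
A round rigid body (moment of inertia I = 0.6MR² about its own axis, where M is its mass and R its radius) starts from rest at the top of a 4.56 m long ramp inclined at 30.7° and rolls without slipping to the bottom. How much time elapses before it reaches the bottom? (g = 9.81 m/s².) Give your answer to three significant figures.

t ≈ 1.71 s

Here I = 0.6MR², so the shape factor k = I/(MR²) = 0.6.
Newton's second law down the slope: Mg sinθ − f = Ma. The torque equation fR = Iα (with α = a/R) gives f = kMa.
Hence a = g sinθ/(1+k) = 9.81×sin30.7°/1.6 = 3.13 m/s².
With constant a from rest, t = √(2L/a) = √(2·4.56/3.13) ≈ 1.71 s.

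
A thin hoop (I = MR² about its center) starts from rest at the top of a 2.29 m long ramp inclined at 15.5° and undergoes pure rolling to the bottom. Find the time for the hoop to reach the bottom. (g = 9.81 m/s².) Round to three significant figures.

With I = MR², the ratio k = I/(MR²) is 1.
Along the incline Mg sinθ − f = Ma, and torque about the center fR = Iα = kMR²(a/R) gives f = kMa.
Hence a = g sinθ/(1+k) = 9.81×sin15.5°/2 = 1.311 m/s².
Starting from rest, L = ½at², so t = √(2L/a) = √(2×2.29/1.311) ≈ 1.87 s.

t ≈ 1.87 s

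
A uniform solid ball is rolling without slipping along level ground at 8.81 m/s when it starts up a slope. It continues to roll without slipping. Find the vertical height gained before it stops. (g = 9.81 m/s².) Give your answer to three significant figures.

Here I = (2/5)MR², so the shape factor k = I/(MR²) = 0.4.
Since it rolls without slipping, ω = v/R and KE = ½Mv² + ½Iω² = ½(1+k)Mv² = (7/10)Mv².
All of this converts to potential energy at the highest point: (7/10)Mv₀² = Mgh.
Thus h = (1+k)v₀²/(2g) = 1.4 × 8.81² / (2 × 9.81) ≈ 5.54 m.

h ≈ 5.54 m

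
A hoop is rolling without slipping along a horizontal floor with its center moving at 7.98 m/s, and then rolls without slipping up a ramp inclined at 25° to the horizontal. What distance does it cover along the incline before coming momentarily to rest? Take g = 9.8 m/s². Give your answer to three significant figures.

For this body I = MR², i.e. k = I/(MR²) = 1.
Since it rolls without slipping, ω = v/R and KE = ½Mv² + ½Iω² = ½(1+k)Mv² = Mv².
Setting this equal to Mgh gives the vertical rise h = (1+k)v₀²/(2g) = 2×7.98²/(2×9.8) = 6.498 m.
Along the incline, d = h/sinθ = 6.498/sin25° ≈ 15.4 m.

d ≈ 15.4 m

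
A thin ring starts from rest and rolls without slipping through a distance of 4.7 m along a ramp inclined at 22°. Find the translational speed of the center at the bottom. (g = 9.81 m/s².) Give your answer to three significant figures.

For this body I = MR², i.e. k = I/(MR²) = 1.
The rolling condition ω = v/R makes the rotational term ½I(v/R)² = ½kMv², so KE_total = ½(1+k)Mv² = Mv².
The vertical drop is h = L sinθ = 4.7 × sin22° = 1.761 m.
Setting Mgh = Mv² gives v = √(2gh/(1+k)) = √(2·9.81·1.761/2) ≈ 4.16 m/s.

v ≈ 4.16 m/s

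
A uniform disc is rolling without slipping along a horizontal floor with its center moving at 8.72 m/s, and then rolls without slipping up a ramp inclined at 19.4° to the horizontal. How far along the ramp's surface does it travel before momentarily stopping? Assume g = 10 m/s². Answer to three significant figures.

d ≈ 17.2 m

Here I = (1/2)MR², so the shape factor k = I/(MR²) = 0.5.
Pure rolling means v = ωR; then KE = ½Mv² + ½I(v/R)² = ½(1+k)Mv² = (3/4)Mv².
Setting this equal to Mgh gives the vertical rise h = (1+k)v₀²/(2g) = 1.5×8.72²/(2×10) = 5.703 m.
The distance along the slope is d = h/sinθ = 5.703/sin19.4° ≈ 17.2 m.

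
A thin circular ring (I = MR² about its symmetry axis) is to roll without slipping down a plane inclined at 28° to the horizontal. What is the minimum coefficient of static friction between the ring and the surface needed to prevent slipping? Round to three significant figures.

For this body I = MR², i.e. k = I/(MR²) = 1.
Translational: Mg sinθ − f = Ma. Rotational about the CM: fR = Iα = kMRa, so f = kMa.
These give a = g sinθ/(1+k) and the required friction f = kMg sinθ/(1+k).
The normal force is N = Mg cosθ, so μ_min = f/N = k tanθ/(1+k).
μ_min = 1 × tan28° / 2 ≈ 0.266.

μ_min ≈ 0.266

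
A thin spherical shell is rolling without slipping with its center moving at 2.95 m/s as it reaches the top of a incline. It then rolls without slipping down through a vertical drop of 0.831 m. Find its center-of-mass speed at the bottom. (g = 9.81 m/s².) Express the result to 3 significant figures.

The moment of inertia is (2/3)MR², giving k ≡ I/(MR²) = 2/3.
The rolling condition ω = v/R makes the rotational term ½I(v/R)² = ½kMv², so KE_total = ½(1+k)Mv² = (5/6)Mv².
Energy conservation: (5/6)Mv₀² + Mgh = (5/6)Mv², so v² = v₀² + 2gh/(1+k).
v = √(2.95² + 2×9.81×0.831/1.667) = √18.49 ≈ 4.30 m/s.

v ≈ 4.30 m/s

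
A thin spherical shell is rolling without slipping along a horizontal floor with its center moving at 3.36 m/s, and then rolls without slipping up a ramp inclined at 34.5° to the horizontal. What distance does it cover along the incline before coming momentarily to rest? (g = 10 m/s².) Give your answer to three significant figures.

d ≈ 1.66 m

With I = (2/3)MR², the ratio k = I/(MR²) is 2/3.
Since it rolls without slipping, ω = v/R and KE = ½Mv² + ½Iω² = ½(1+k)Mv² = (5/6)Mv².
Setting this equal to Mgh gives the vertical rise h = (1+k)v₀²/(2g) = 1.667×3.36²/(2×10) = 0.9408 m.
Along the incline, d = h/sinθ = 0.9408/sin34.5° ≈ 1.66 m.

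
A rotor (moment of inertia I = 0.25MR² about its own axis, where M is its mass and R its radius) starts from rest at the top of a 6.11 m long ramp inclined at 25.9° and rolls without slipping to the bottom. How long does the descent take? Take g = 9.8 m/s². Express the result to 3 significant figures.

t ≈ 1.89 s

Here I = 0.25MR², so the shape factor k = I/(MR²) = 0.25.
Along the incline Mg sinθ − f = Ma, and torque about the center fR = Iα = kMR²(a/R) gives f = kMa.
Hence a = g sinθ/(1+k) = 9.8×sin25.9°/1.25 = 3.425 m/s².
Starting from rest, L = ½at², so t = √(2L/a) = √(2×6.11/3.425) ≈ 1.89 s.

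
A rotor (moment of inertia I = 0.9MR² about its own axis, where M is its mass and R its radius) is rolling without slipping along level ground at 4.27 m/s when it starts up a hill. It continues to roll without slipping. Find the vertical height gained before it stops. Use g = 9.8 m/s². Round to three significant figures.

With I = 0.9MR², the ratio k = I/(MR²) is 0.9.
Rolling without slipping gives ω = v/R, so the total kinetic energy is ½Mv² + ½Iω² = ½(1+k)Mv² = (19/20)Mv².
At the top the kinetic energy is zero, so (19/20)Mv₀² = Mgh.
Thus h = (1+k)v₀²/(2g) = 1.9 × 4.27² / (2 × 9.8) ≈ 1.77 m.

h ≈ 1.77 m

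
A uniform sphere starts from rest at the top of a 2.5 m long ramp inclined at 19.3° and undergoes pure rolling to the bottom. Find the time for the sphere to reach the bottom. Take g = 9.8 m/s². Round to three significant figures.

Here I = (2/5)MR², so the shape factor k = I/(MR²) = 0.4.
Translational: Mg sinθ − f = Ma. Rotational about the CM: fR = Iα = kMRa, so f = kMa.
Hence a = g sinθ/(1+k) = 9.8×sin19.3°/1.4 = 2.314 m/s².
With constant a from rest, t = √(2L/a) = √(2·2.5/2.314) ≈ 1.47 s.

t ≈ 1.47 s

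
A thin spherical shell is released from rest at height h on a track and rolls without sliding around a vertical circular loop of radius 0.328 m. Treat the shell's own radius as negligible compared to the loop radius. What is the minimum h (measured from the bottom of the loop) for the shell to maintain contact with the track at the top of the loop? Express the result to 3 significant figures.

h_min ≈ 0.929 m

The moment of inertia is (2/3)MR², giving k ≡ I/(MR²) = 2/3.
At the top, contact is just lost when gravity alone supplies the centripetal force: Mg = Mv_top²/r, i.e. v_top² = gr.
With ω = v/R, the kinetic energy at speed v is ½(1+k)Mv² = (5/6)Mv².
Energy conservation from release (height h) to the top (height 2r): Mgh = Mg(2r) + (5/6)M·gr.
Thus h_min = 2r + (1+k)r/2 = r(2 + 1.667/2) = 0.328 × 2.833 ≈ 0.929 m.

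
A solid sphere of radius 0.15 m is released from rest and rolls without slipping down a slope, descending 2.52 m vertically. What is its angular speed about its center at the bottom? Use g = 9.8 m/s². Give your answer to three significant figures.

ω ≈ 39.6 rad/s

The moment of inertia is (2/5)MR², giving k ≡ I/(MR²) = 0.4.
Pure rolling means v = ωR; then KE = ½Mv² + ½I(v/R)² = ½(1+k)Mv² = (7/10)Mv².
Energy conservation Mgh = ½(1+k)Mv² gives v = √(2gh/(1+k)) = √(2 × 9.8 × 2.52 / 1.4) = 5.94 m/s.
Then ω = v/R = 5.94 / 0.15 ≈ 39.6 rad/s.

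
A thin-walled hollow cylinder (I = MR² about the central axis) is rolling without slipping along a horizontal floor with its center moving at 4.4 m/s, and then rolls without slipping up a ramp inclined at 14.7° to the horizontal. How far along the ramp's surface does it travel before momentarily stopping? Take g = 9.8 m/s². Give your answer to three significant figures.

d ≈ 7.79 m

For this body I = MR², i.e. k = I/(MR²) = 1.
Rolling without slipping gives ω = v/R, so the total kinetic energy is ½Mv² + ½Iω² = ½(1+k)Mv² = Mv².
Setting this equal to Mgh gives the vertical rise h = (1+k)v₀²/(2g) = 2×4.4²/(2×9.8) = 1.976 m.
The distance along the slope is d = h/sinθ = 1.976/sin14.7° ≈ 7.79 m.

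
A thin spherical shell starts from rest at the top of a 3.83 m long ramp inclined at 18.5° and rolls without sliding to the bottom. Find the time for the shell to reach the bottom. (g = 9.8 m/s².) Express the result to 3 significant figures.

For this body I = (2/3)MR², i.e. k = I/(MR²) = 2/3.
Translational: Mg sinθ − f = Ma. Rotational about the CM: fR = Iα = kMRa, so f = kMa.
Hence a = g sinθ/(1+k) = 9.8×sin18.5°/1.667 = 1.866 m/s².
Starting from rest, L = ½at², so t = √(2L/a) = √(2×3.83/1.866) ≈ 2.03 s.

t ≈ 2.03 s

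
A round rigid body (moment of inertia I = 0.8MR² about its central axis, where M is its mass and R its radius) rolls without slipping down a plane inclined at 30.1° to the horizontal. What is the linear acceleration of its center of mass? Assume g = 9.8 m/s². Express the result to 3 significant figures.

a ≈ 2.73 m/s²

The moment of inertia is 0.8MR², giving k ≡ I/(MR²) = 0.8.
Translational: Mg sinθ − f = Ma. Rotational about the CM: fR = Iα = kMRa, so f = kMa.
Eliminating f: Mg sinθ = (1+k)Ma, so a = g sinθ/(1+k) = 9.8 × sin30.1° / 1.8 ≈ 2.73 m/s².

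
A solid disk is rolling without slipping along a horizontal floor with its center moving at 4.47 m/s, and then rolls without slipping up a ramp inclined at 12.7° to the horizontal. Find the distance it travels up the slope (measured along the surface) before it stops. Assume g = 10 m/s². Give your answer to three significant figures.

d ≈ 6.82 m

With I = (1/2)MR², the ratio k = I/(MR²) is 0.5.
Pure rolling means v = ωR; then KE = ½Mv² + ½I(v/R)² = ½(1+k)Mv² = (3/4)Mv².
Setting this equal to Mgh gives the vertical rise h = (1+k)v₀²/(2g) = 1.5×4.47²/(2×10) = 1.499 m.
The distance along the slope is d = h/sinθ = 1.499/sin12.7° ≈ 6.82 m.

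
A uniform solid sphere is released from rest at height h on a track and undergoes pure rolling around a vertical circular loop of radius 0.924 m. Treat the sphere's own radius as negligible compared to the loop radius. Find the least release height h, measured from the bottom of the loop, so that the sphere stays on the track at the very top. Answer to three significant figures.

For this body I = (2/5)MR², i.e. k = I/(MR²) = 0.4.
At the top, contact is just lost when gravity alone supplies the centripetal force: Mg = Mv_top²/r, i.e. v_top² = gr.
With ω = v/R, the kinetic energy at speed v is ½(1+k)Mv² = (7/10)Mv².
Energy conservation from release (height h) to the top (height 2r): Mgh = Mg(2r) + (7/10)M·gr.
Thus h_min = 2r + (1+k)r/2 = r(2 + 1.4/2) = 0.924 × 2.7 ≈ 2.49 m.

h_min ≈ 2.49 m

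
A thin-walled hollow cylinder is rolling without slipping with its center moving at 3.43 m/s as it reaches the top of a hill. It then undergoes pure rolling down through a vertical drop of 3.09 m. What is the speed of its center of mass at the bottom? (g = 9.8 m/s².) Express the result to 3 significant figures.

v ≈ 6.48 m/s

Here I = MR², so the shape factor k = I/(MR²) = 1.
Rolling without slipping gives ω = v/R, so the total kinetic energy is ½Mv² + ½Iω² = ½(1+k)Mv² = Mv².
Energy conservation: Mv₀² + Mgh = Mv², so v² = v₀² + 2gh/(1+k).
v = √(3.43² + 2×9.8×3.09/2) = √42.05 ≈ 6.48 m/s.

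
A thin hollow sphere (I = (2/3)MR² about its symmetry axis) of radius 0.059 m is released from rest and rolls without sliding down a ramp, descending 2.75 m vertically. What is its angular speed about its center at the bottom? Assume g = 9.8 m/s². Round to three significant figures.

The moment of inertia is (2/3)MR², giving k ≡ I/(MR²) = 2/3.
Rolling without slipping gives ω = v/R, so the total kinetic energy is ½Mv² + ½Iω² = ½(1+k)Mv² = (5/6)Mv².
Energy conservation Mgh = ½(1+k)Mv² gives v = √(2gh/(1+k)) = √(2 × 9.8 × 2.75 / 1.667) = 5.687 m/s.
The angular speed follows from ω = v/R = 5.687/0.059 ≈ 96.4 rad/s.

ω ≈ 96.4 rad/s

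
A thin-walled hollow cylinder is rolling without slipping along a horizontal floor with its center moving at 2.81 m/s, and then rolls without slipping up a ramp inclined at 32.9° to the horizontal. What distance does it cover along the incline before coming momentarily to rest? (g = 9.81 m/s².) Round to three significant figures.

With I = MR², the ratio k = I/(MR²) is 1.
Rolling without slipping gives ω = v/R, so the total kinetic energy is ½Mv² + ½Iω² = ½(1+k)Mv² = Mv².
Setting this equal to Mgh gives the vertical rise h = (1+k)v₀²/(2g) = 2×2.81²/(2×9.81) = 0.8049 m.
The distance along the slope is d = h/sinθ = 0.8049/sin32.9° ≈ 1.48 m.

d ≈ 1.48 m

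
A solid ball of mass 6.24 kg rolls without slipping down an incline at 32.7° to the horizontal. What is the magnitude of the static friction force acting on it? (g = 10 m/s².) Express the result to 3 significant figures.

f ≈ 9.63 N

With I = (2/5)MR², the ratio k = I/(MR²) is 0.4.
Newton's second law down the slope: Mg sinθ − f = Ma. The torque equation fR = Iα (with α = a/R) gives f = kMa.
Combining, a = g sinθ/(1+k) and f = kMa = kMg sinθ/(1+k).
f = 0.4 × 6.24 × 10 × sin32.7° / 1.4 ≈ 9.63 N.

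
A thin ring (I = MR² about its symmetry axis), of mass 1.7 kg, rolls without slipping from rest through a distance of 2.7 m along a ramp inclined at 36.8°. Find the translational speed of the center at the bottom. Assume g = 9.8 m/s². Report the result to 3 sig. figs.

v ≈ 3.98 m/s

Here I = MR², so the shape factor k = I/(MR²) = 1.
Since it rolls without slipping, ω = v/R and KE = ½Mv² + ½Iω² = ½(1+k)Mv² = Mv².
The vertical drop is h = L sinθ = 2.7 × sin36.8° = 1.617 m.
Energy conservation: Mgh = Mv², so v = √(2gh/(1+k)) = √(2 × 9.8 × 1.617 / 2) ≈ 3.98 m/s.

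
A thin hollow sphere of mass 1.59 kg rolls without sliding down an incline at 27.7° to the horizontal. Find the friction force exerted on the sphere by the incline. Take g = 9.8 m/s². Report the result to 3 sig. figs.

f ≈ 2.90 N

The moment of inertia is (2/3)MR², giving k ≡ I/(MR²) = 2/3.
Newton's second law down the slope: Mg sinθ − f = Ma. The torque equation fR = Iα (with α = a/R) gives f = kMa.
Combining, a = g sinθ/(1+k) and f = kMa = kMg sinθ/(1+k).
f = (2/3) × 1.59 × 9.8 × sin27.7° / 1.667 ≈ 2.90 N.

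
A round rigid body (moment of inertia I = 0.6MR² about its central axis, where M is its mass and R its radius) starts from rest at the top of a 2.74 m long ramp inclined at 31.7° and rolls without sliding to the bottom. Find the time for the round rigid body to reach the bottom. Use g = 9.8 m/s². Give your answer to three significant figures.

t ≈ 1.30 s

The moment of inertia is 0.6MR², giving k ≡ I/(MR²) = 0.6.
Along the incline Mg sinθ − f = Ma, and torque about the center fR = Iα = kMR²(a/R) gives f = kMa.
Hence a = g sinθ/(1+k) = 9.8×sin31.7°/1.6 = 3.219 m/s².
With constant a from rest, t = √(2L/a) = √(2·2.74/3.219) ≈ 1.30 s.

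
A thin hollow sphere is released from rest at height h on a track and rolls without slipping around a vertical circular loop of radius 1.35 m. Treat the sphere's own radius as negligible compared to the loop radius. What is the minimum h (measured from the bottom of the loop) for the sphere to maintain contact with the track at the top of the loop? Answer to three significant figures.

h_min ≈ 3.83 m

Here I = (2/3)MR², so the shape factor k = I/(MR²) = 2/3.
At the top of the loop, the minimum-contact condition is Mg = Mv_top²/r, so v_top² = gr.
With ω = v/R, the kinetic energy at speed v is ½(1+k)Mv² = (5/6)Mv².
Energy conservation from release (height h) to the top (height 2r): Mgh = Mg(2r) + (5/6)M·gr.
Thus h_min = 2r + (1+k)r/2 = r(2 + 1.667/2) = 1.35 × 2.833 ≈ 3.83 m.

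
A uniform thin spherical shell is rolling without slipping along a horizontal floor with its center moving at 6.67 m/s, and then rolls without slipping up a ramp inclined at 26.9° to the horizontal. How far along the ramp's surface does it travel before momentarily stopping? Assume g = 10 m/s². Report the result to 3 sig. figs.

d ≈ 8.19 m

The moment of inertia is (2/3)MR², giving k ≡ I/(MR²) = 2/3.
The rolling condition ω = v/R makes the rotational term ½I(v/R)² = ½kMv², so KE_total = ½(1+k)Mv² = (5/6)Mv².
Setting this equal to Mgh gives the vertical rise h = (1+k)v₀²/(2g) = 1.667×6.67²/(2×10) = 3.707 m.
Along the incline, d = h/sinθ = 3.707/sin26.9° ≈ 8.19 m.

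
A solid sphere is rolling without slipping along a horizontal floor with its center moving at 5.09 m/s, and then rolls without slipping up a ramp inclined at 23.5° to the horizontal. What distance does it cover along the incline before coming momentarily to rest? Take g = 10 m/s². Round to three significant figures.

For this body I = (2/5)MR², i.e. k = I/(MR²) = 0.4.
Pure rolling means v = ωR; then KE = ½Mv² + ½I(v/R)² = ½(1+k)Mv² = (7/10)Mv².
Setting this equal to Mgh gives the vertical rise h = (1+k)v₀²/(2g) = 1.4×5.09²/(2×10) = 1.814 m.
Along the incline, d = h/sinθ = 1.814/sin23.5° ≈ 4.55 m.

d ≈ 4.55 m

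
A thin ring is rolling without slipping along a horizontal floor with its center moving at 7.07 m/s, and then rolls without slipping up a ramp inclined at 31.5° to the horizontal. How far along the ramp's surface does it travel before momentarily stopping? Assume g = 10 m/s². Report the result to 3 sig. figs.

d ≈ 9.57 m

For this body I = MR², i.e. k = I/(MR²) = 1.
Since it rolls without slipping, ω = v/R and KE = ½Mv² + ½Iω² = ½(1+k)Mv² = Mv².
Setting this equal to Mgh gives the vertical rise h = (1+k)v₀²/(2g) = 2×7.07²/(2×10) = 4.998 m.
The distance along the slope is d = h/sinθ = 4.998/sin31.5° ≈ 9.57 m.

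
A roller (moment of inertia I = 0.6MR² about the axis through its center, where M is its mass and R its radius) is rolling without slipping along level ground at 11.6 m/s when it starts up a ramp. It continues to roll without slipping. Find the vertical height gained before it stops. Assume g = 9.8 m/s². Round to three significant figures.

h ≈ 11.0 m

For this body I = 0.6MR², i.e. k = I/(MR²) = 0.6.
Rolling without slipping gives ω = v/R, so the total kinetic energy is ½Mv² + ½Iω² = ½(1+k)Mv² = (4/5)Mv².
All of this converts to potential energy at the highest point: (4/5)Mv₀² = Mgh.
Thus h = (1+k)v₀²/(2g) = 1.6 × 11.6² / (2 × 9.8) ≈ 11.0 m.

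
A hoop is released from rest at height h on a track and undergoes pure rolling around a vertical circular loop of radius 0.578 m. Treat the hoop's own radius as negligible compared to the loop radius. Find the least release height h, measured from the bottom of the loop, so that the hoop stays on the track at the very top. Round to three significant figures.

h_min ≈ 1.73 m

With I = MR², the ratio k = I/(MR²) is 1.
At the top of the loop, the minimum-contact condition is Mg = Mv_top²/r, so v_top² = gr.
With ω = v/R, the kinetic energy at speed v is ½(1+k)Mv² = Mv².
Energy conservation from release (height h) to the top (height 2r): Mgh = Mg(2r) + M·gr.
Thus h_min = 2r + (1+k)r/2 = r(2 + 2/2) = 0.578 × 3 ≈ 1.73 m.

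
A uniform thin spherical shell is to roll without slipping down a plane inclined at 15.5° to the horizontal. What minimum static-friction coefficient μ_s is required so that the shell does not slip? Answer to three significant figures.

The moment of inertia is (2/3)MR², giving k ≡ I/(MR²) = 2/3.
Newton's second law down the slope: Mg sinθ − f = Ma. The torque equation fR = Iα (with α = a/R) gives f = kMa.
These give a = g sinθ/(1+k) and the required friction f = kMg sinθ/(1+k).
With N = Mg cosθ, the no-slip condition f ≤ μN gives μ_min = f/N = k tanθ/(1+k).
μ_min = (2/3) × tan15.5° / 1.667 ≈ 0.111.

μ_min ≈ 0.111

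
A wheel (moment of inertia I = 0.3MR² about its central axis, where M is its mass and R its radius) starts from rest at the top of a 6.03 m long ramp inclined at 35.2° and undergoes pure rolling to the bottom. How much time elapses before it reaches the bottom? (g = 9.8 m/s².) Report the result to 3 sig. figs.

t ≈ 1.67 s

For this body I = 0.3MR², i.e. k = I/(MR²) = 0.3.
Translational: Mg sinθ − f = Ma. Rotational about the CM: fR = Iα = kMRa, so f = kMa.
Hence a = g sinθ/(1+k) = 9.8×sin35.2°/1.3 = 4.345 m/s².
With constant a from rest, t = √(2L/a) = √(2·6.03/4.345) ≈ 1.67 s.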